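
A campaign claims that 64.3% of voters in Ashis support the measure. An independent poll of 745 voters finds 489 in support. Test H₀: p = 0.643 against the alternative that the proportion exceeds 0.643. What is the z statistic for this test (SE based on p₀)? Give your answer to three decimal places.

p̂ = 489/745 = 0.65638.
Under H₀, SE = √(0.643·0.357/745) = √(0.000308122) = 0.01755.
z = (0.65638 − 0.643)/0.01755 = 0.01338/0.01755 = 0.762.

z = 0.762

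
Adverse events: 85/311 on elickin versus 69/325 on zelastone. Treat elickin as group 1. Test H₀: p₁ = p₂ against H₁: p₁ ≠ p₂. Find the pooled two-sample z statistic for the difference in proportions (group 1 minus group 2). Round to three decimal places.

p̂₁ = 85/311 ≈ 0.27331, p̂₂ = 69/325 ≈ 0.21231.
Pooled p̂ = (85+69)/(311+325) = 154/636 = 0.24214.
SE = √(p̂(1−p̂)(1/n₁+1/n₂)) = √(0.24214·0.75786·0.00629236) = √(0.00115469) = 0.03398.
z = (0.27331 − 0.21231)/0.03398 = 0.06100/0.03398 = 1.795.
p-value = 2·P(Z > 1.795) ≈ 0.0726.

z = 1.795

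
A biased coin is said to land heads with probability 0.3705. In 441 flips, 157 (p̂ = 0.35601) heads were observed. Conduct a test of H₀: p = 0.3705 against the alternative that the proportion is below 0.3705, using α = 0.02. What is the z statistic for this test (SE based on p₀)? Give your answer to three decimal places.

z = -0.630

p̂ = 157/441 ≈ 0.35601.
SE = √(p₀(1−p₀)/n) = √(0.23323/441) = 0.02300.
z = (0.35601 − 0.3705)/0.02300 = -0.01449/0.02300 = -0.630.
p-value = P(Z < -0.630) ≈ 0.2643. With α = 0.02, fail to reject H₀.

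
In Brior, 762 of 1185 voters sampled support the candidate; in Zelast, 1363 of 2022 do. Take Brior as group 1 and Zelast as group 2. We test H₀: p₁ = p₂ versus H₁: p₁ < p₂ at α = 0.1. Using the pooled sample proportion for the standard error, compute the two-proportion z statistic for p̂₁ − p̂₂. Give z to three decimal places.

z = -1.795

p̂₁ = 762/1185 ≈ 0.64304, p̂₂ = 1363/2022 ≈ 0.67409.
Pooled p̂ = (762+1363)/(1185+2022) = 2125/3207 = 0.66261.
SE = √(0.223557 × 0.00133844) = 0.01730.
z = (0.64304 − 0.67409)/0.01730 = -0.03105/0.01730 = -1.795.
p-value = P(Z < -1.795) ≈ 0.0363, so at α = 0.1 we reject H₀.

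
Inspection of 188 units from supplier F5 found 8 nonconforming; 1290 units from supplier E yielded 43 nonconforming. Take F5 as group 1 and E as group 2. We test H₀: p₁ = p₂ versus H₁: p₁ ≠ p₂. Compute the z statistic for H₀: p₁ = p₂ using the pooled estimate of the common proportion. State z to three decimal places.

z = 0.647

p̂₁ = 8/188 ≈ 0.04255, p̂₂ = 43/1290 ≈ 0.03333.
Pooled p̂ = (8+43)/(188+1290) = 51/1478 = 0.03451.
SE = √(0.0333154 × 0.00609434) = 0.01425.
z = (0.04255 − 0.03333)/0.01425 = 0.00922/0.01425 = 0.647.
p-value = 2·P(Z > 0.647) ≈ 0.5176.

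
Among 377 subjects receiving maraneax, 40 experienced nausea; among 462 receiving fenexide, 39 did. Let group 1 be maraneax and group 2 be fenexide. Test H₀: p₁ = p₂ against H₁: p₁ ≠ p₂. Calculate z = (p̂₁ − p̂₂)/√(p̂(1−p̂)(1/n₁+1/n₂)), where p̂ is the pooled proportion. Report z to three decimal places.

p̂₁ = 40/377 ≈ 0.10610, p̂₂ = 39/462 ≈ 0.08442.
Pooled p̂ = (40+39)/(377+462) = 79/839 = 0.09416.
SE = √(0.0852937 × 0.00481702) = 0.02027.
z = (0.10610 − 0.08442)/0.02027 = 0.02168/0.02027 = 1.070.
Two-sided p-value ≈ 2·Φ(−1.070) = 0.2847.

z = 1.070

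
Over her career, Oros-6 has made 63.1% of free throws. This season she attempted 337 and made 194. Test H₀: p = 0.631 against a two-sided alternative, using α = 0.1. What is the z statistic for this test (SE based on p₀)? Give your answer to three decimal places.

p̂ = 194/337 = 0.57567.
Standard error under H₀: √(0.631×0.369/337) = 0.02629.
z = (0.57567 − 0.631)/0.02629 = -0.05533/0.02629 = -2.105.
Two-sided p-value ≈ 2·Φ(−2.105) = 0.0353, so at α = 0.1 we reject H₀.

z = -2.105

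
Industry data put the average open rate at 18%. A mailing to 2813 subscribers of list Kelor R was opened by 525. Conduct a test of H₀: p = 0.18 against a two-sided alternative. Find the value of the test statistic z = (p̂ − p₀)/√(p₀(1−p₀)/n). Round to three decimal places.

p̂ = 525/2813 = 0.18663.
Under H₀, SE = √(0.18·0.82/2813) = √(5.24707e-05) = 0.00724.
z = (0.18663 − 0.18)/0.00724 = 0.00663/0.00724 = 0.916.

z = 0.916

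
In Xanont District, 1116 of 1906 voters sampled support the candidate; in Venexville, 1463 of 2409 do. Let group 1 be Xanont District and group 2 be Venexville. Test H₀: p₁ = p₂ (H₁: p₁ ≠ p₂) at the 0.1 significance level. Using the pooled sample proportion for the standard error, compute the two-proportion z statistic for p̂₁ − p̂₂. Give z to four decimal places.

z = -1.4493

p̂₁ = 1116/1906 ≈ 0.5855194, p̂₂ = 1463/2409 ≈ 0.6073059.
Pooled p̂ = (1116+1463)/(1906+2409) = 2579/4315 = 0.5976825.
SE = √(0.240458 × 0.000939769) = 0.0150325.
z = (0.5855194 − 0.6073059)/0.0150325 = -0.0217865/0.0150325 = -1.4493.
p-value = 2·P(Z > 1.449) ≈ 0.1473; since p > α = 0.1, fail to reject H₀.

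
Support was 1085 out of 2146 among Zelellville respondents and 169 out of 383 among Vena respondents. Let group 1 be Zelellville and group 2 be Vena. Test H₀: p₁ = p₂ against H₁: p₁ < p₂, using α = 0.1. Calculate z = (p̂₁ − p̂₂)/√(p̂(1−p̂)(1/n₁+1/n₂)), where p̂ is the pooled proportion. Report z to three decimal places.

z = 2.320

p̂₁ = 1085/2146 = 0.50559, p̂₂ = 169/383 = 0.44125.
Pooled p̂ = (1085+169)/(2146+383) = 1254/2529 = 0.49585.
SE = √(p̂(1−p̂)(1/n₁+1/n₂)) = √(0.49585·0.50415·0.00307695) = √(0.000769184) = 0.02773.
z = (0.50559 − 0.44125)/0.02773 = 0.06434/0.02773 = 2.320.
p-value = P(Z < 2.320) ≈ 0.9898. With α = 0.1, fail to reject H₀.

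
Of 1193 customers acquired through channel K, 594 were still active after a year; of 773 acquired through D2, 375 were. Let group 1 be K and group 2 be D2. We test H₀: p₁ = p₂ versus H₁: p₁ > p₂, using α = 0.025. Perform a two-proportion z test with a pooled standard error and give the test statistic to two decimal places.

p̂₁ = 594/1193 = 0.4979, p̂₂ = 375/773 = 0.4851.
Pooled p̂ = (594+375)/(1193+773) = 969/1966 = 0.4929.
SE = √(0.249949 × 0.00213188) = 0.0231.
z = (0.4979 − 0.4851)/0.0231 = 0.0128/0.0231 = 0.55.
p-value = P(Z > 0.554) ≈ 0.2899; since p > α = 0.025, fail to reject H₀.

z = 0.55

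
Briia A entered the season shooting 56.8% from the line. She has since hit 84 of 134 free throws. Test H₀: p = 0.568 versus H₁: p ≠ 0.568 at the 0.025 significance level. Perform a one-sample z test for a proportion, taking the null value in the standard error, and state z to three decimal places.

p̂ = 84/134 = 0.62687.
Under H₀, SE = √(0.568·0.432/134) = √(0.00183116) = 0.04279.
z = (0.62687 − 0.568)/0.04279 = 0.05887/0.04279 = 1.376.
p-value = 2·P(Z > 1.376) ≈ 0.1689, so at α = 0.025 we fail to reject H₀.

z = 1.376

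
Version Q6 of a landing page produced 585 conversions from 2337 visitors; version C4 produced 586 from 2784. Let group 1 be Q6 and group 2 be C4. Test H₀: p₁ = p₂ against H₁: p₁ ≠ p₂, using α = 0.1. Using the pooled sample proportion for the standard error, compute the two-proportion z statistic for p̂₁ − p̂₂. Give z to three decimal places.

p̂₁ = 585/2337 = 0.25032, p̂₂ = 586/2784 = 0.21049.
Pooled p̂ = (585+586)/(2337+2784) = 1171/5121 = 0.22867.
SE = √(p̂(1−p̂)(1/n₁+1/n₂)) = √(0.22867·0.77133·0.000787094) = √(0.000138826) = 0.01178.
z = (0.25032 − 0.21049)/0.01178 = 0.03983/0.01178 = 3.381.
Two-sided p-value ≈ 2·Φ(−3.381) = 0.0007. With α = 0.1, reject H₀.

z = 3.381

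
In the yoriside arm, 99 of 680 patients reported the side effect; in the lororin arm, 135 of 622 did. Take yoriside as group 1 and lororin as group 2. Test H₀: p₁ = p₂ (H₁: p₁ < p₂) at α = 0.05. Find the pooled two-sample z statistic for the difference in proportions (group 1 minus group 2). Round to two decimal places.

p̂₁ = 99/680 ≈ 0.1456, p̂₂ = 135/622 ≈ 0.2170.
Pooled p̂ = (99+135)/(680+622) = 234/1302 = 0.1797.
SE = √(0.147423 × 0.00307831) = 0.0213.
z = (0.1456 − 0.2170)/0.0213 = -0.0714/0.0213 = -3.35.
p-value = P(Z < -3.354) ≈ 0.0004. With α = 0.05, reject H₀.

z = -3.35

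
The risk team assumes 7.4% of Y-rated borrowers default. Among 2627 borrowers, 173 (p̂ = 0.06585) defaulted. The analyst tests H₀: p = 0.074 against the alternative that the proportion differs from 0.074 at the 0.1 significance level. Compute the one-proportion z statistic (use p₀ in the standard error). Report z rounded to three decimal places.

p̂ = 173/2627 = 0.06585.
Standard error under H₀: √(0.074×0.926/2627) = 0.00511.
z = (0.06585 − 0.074)/0.00511 = -0.00815/0.00511 = -1.595.
p-value = 2·P(Z > 1.595) ≈ 0.1107, so at α = 0.1 we fail to reject H₀.

z = -1.595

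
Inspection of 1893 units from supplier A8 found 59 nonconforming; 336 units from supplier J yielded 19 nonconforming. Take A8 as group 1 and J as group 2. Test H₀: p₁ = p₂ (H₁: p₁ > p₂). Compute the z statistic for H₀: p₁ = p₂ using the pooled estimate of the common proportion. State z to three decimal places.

z = -2.333

p̂₁ = 59/1893 = 0.03117, p̂₂ = 19/336 = 0.05655.
Pooled p̂ = (59+19)/(1893+336) = 78/2229 = 0.03499.
SE = √(p̂(1−p̂)(1/n₁+1/n₂)) = √(0.03499·0.96501·0.00350445) = √(0.000118341) = 0.01088.
z = (0.03117 − 0.05655)/0.01088 = -0.02538/0.01088 = -2.333.
p-value = P(Z > -2.333) ≈ 0.9902.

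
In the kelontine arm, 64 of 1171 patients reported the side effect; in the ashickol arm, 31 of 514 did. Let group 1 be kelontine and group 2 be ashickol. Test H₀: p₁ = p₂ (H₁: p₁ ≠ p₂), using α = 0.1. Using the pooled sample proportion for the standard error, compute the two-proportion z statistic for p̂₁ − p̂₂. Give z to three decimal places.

z = -0.464

p̂₁ = 64/1171 = 0.05465, p̂₂ = 31/514 = 0.06031.
Pooled p̂ = (64+31)/(1171+514) = 95/1685 = 0.05638.
SE = √(0.0532011 × 0.0027995) = 0.01220.
z = (0.05465 − 0.06031)/0.01220 = -0.00566/0.01220 = -0.464.
Two-sided p-value ≈ 2·Φ(−0.464) = 0.6430; since p > α = 0.1, fail to reject H₀.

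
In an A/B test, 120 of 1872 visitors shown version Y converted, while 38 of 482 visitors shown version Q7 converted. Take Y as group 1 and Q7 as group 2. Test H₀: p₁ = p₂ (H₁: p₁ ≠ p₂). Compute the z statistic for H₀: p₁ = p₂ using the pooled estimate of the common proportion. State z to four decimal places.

p̂₁ = 120/1872 = 0.064103, p̂₂ = 38/482 = 0.078838.
Pooled p̂ = (120+38)/(1872+482) = 158/2354 = 0.067120.
SE = √(p̂(1−p̂)(1/n₁+1/n₂)) = √(0.067120·0.932880·0.00260888) = √(0.000163354) = 0.012781.
z = (0.064103 − 0.078838)/0.012781 = -0.014735/0.012781 = -1.1529.

z = -1.1529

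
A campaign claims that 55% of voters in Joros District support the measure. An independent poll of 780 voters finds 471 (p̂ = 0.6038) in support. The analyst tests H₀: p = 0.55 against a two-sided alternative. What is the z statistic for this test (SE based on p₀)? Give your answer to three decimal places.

z = 3.023

p̂ = 471/780 = 0.603846.
Under H₀, SE = √(0.55·0.45/780) = √(0.000317308) = 0.017813.
z = (0.603846 − 0.55)/0.017813 = 0.053846/0.017813 = 3.023.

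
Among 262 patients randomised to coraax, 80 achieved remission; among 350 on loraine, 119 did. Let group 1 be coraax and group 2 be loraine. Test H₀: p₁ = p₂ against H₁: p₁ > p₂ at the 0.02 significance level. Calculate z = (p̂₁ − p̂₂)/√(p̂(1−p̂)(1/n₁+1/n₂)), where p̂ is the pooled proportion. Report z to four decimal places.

p̂₁ = 80/262 = 0.305344, p̂₂ = 119/350 = 0.340000.
Pooled p̂ = (80+119)/(262+350) = 199/612 = 0.325163.
SE = √(0.219432 × 0.00667394) = 0.038268.
z = (0.305344 − 0.340000)/0.038268 = -0.034656/0.038268 = -0.9056.
p-value = P(Z > -0.906) ≈ 0.8174; since p > α = 0.02, fail to reject H₀.

z = -0.9056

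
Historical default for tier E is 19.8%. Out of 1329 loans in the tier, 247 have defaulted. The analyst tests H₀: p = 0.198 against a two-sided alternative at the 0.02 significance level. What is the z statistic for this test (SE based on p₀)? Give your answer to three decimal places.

p̂ = 247/1329 = 0.185854.
Under H₀, SE = √(0.198·0.802/1329) = √(0.000119485) = 0.010931.
z = (0.185854 − 0.198)/0.010931 = -0.012146/0.010931 = -1.111.
p-value = 2·P(Z > 1.111) ≈ 0.2665, so at α = 0.02 we fail to reject H₀.

z = -1.111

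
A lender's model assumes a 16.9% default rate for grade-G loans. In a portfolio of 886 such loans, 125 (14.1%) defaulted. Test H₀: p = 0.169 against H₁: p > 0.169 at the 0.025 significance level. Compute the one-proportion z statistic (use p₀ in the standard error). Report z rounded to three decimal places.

p̂ = 125/886 ≈ 0.141084.
Standard error under H₀: √(0.169×0.831/886) = 0.012590.
z = (0.141084 − 0.169)/0.012590 = -0.027916/0.012590 = -2.217.
p-value = P(Z > -2.217) ≈ 0.9867. With α = 0.025, fail to reject H₀.

z = -2.217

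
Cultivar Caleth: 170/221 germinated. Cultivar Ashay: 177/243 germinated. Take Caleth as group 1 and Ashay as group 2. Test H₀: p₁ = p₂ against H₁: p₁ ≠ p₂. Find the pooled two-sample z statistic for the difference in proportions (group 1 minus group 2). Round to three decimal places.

z = 1.012

p̂₁ = 170/221 ≈ 0.76923, p̂₂ = 177/243 ≈ 0.72840.
Pooled p̂ = (170+177)/(221+243) = 347/464 = 0.74784.
SE = √(p̂(1−p̂)(1/n₁+1/n₂)) = √(0.74784·0.25216·0.00864011) = √(0.00162929) = 0.04036.
z = (0.76923 − 0.72840)/0.04036 = 0.04083/0.04036 = 1.012.
Two-sided p-value ≈ 2·Φ(−1.012) = 0.3117.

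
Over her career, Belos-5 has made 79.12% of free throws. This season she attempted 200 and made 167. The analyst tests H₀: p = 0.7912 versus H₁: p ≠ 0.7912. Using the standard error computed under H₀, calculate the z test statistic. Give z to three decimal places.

z = 1.524

p̂ = 167/200 = 0.83500.
SE = √(p₀(1−p₀)/n) = √(0.1652/200) = 0.02874.
z = (0.83500 − 0.7912)/0.02874 = 0.04380/0.02874 = 1.524.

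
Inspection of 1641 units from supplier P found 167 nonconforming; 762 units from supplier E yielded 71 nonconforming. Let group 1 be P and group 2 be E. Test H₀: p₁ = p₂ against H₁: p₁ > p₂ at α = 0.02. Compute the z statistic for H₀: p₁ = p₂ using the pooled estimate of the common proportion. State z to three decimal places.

p̂₁ = 167/1641 ≈ 0.10177, p̂₂ = 71/762 ≈ 0.09318.
Pooled p̂ = (167+71)/(1641+762) = 238/2403 = 0.09904.
SE = √(p̂(1−p̂)(1/n₁+1/n₂)) = √(0.09904·0.90096·0.00192172) = √(0.000171482) = 0.01310.
z = (0.10177 − 0.09318)/0.01310 = 0.00859/0.01310 = 0.656.
p-value = P(Z > 0.656) ≈ 0.2559, so at α = 0.02 we fail to reject H₀.

z = 0.656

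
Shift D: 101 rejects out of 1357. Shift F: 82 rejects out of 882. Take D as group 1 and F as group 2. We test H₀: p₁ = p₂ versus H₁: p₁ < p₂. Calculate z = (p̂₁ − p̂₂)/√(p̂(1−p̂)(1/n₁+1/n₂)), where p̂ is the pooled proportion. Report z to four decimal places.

z = -1.5648

p̂₁ = 101/1357 ≈ 0.0744289, p̂₂ = 82/882 ≈ 0.0929705.
Pooled p̂ = (101+82)/(1357+882) = 183/2239 = 0.0817329.
SE = √(p̂(1−p̂)(1/n₁+1/n₂)) = √(0.0817329·0.9182671·0.00187071) = √(0.000140401) = 0.0118491.
z = (0.0744289 − 0.0929705)/0.0118491 = -0.0185416/0.0118491 = -1.5648.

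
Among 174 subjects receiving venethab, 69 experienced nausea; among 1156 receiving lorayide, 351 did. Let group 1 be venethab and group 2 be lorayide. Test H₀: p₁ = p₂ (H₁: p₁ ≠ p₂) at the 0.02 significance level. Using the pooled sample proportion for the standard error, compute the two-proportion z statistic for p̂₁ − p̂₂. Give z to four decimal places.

z = 2.4583

p̂₁ = 69/174 ≈ 0.396552, p̂₂ = 351/1156 ≈ 0.303633.
Pooled p̂ = (69+351)/(174+1156) = 420/1330 = 0.315789.
SE = √(p̂(1−p̂)(1/n₁+1/n₂)) = √(0.315789·0.684211·0.00661218) = √(0.00142867) = 0.037798.
z = (0.396552 − 0.303633)/0.037798 = 0.092919/0.037798 = 2.4583.
p-value = 2·P(Z > 2.458) ≈ 0.0140, so at α = 0.02 we reject H₀.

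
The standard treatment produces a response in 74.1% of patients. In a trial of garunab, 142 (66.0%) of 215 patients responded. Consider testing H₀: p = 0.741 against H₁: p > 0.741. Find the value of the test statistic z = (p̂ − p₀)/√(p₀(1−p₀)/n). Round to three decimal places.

p̂ = 142/215 ≈ 0.660465.
Under H₀, SE = √(0.741·0.259/215) = √(0.000892647) = 0.029877.
z = (0.660465 − 0.741)/0.029877 = -0.080535/0.029877 = -2.696.

z = -2.696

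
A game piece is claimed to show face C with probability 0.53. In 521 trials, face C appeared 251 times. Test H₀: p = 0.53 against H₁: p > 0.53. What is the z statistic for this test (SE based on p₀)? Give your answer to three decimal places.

p̂ = 251/521 = 0.481766.
Standard error under H₀: √(0.53×0.47/521) = 0.021866.
z = (0.481766 − 0.53)/0.021866 = -0.048234/0.021866 = -2.206.
p-value = P(Z > -2.206) ≈ 0.9863.

z = -2.206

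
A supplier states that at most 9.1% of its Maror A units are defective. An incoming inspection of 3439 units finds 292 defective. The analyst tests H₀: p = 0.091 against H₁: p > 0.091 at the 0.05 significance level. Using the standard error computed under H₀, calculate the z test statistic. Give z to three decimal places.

p̂ = 292/3439 = 0.084908.
Under H₀, SE = √(0.091·0.909/3439) = √(2.40532e-05) = 0.004904.
z = (0.084908 − 0.091)/0.004904 = -0.006092/0.004904 = -1.242.
p-value = P(Z > -1.242) ≈ 0.8929. With α = 0.05, fail to reject H₀.

z = -1.242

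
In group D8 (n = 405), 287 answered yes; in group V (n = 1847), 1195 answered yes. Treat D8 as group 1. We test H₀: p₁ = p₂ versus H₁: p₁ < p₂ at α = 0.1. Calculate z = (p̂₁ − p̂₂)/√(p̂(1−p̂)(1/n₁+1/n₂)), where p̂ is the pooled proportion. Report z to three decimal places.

p̂₁ = 287/405 = 0.708642, p̂₂ = 1195/1847 = 0.646995.
Pooled p̂ = (287+1195)/(405+1847) = 1482/2252 = 0.658082.
SE = √(0.22501 × 0.00301055) = 0.026027.
z = (0.708642 − 0.646995)/0.026027 = 0.061647/0.026027 = 2.369.
p-value = P(Z < 2.369) ≈ 0.9911; since p > α = 0.1, fail to reject H₀.

z = 2.369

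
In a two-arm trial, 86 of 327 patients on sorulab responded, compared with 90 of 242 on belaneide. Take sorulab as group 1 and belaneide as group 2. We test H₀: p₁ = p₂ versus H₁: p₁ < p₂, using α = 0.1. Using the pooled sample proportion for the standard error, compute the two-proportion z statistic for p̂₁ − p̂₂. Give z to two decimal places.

p̂₁ = 86/327 = 0.2630, p̂₂ = 90/242 = 0.3719.
Pooled p̂ = (86+90)/(327+242) = 176/569 = 0.3093.
SE = √(p̂(1−p̂)(1/n₁+1/n₂)) = √(0.3093·0.6907·0.00719034) = √(0.00153614) = 0.0392.
z = (0.2630 − 0.3719)/0.0392 = -0.1089/0.0392 = -2.78.
p-value = P(Z < -2.779) ≈ 0.0027. With α = 0.1, reject H₀.

z = -2.78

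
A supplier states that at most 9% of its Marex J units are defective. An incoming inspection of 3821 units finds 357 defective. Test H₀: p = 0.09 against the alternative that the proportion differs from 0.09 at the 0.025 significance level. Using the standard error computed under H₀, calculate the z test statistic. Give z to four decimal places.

p̂ = 357/3821 = 0.0934310.
Standard error under H₀: √(0.09×0.91/3821) = 0.0046297.
z = (0.0934310 − 0.09)/0.0046297 = 0.0034310/0.0046297 = 0.7411.
p-value = 2·P(Z > 0.741) ≈ 0.4586; since p > α = 0.025, fail to reject H₀.

z = 0.7411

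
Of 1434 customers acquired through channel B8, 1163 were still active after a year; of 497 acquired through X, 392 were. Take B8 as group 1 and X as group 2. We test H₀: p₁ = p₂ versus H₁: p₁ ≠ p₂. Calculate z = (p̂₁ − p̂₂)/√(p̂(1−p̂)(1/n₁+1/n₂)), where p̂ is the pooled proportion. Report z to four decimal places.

p̂₁ = 1163/1434 = 0.811018, p̂₂ = 392/497 = 0.788732.
Pooled p̂ = (1163+392)/(1434+497) = 1555/1931 = 0.805282.
SE = √(0.156803 × 0.00270942) = 0.020612.
z = (0.811018 − 0.788732)/0.020612 = 0.022286/0.020612 = 1.0812.

z = 1.0812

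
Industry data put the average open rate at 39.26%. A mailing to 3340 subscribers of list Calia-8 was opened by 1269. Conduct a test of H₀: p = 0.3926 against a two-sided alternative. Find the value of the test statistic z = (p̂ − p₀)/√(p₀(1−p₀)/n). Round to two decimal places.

p̂ = 1269/3340 ≈ 0.37994.
SE = √(p₀(1−p₀)/n) = √(0.23847/3340) = 0.00845.
z = (0.37994 − 0.3926)/0.00845 = -0.01266/0.00845 = -1.50.

z = -1.50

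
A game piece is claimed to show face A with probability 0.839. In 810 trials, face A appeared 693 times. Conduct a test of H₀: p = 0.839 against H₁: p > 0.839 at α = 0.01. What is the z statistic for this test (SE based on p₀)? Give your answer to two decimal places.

p̂ = 693/810 = 0.85556.
Under H₀, SE = √(0.839·0.161/810) = √(0.000166764) = 0.01291.
z = (0.85556 − 0.839)/0.01291 = 0.01656/0.01291 = 1.28.
p-value = P(Z > 1.282) ≈ 0.0999. With α = 0.01, fail to reject H₀.

z = 1.28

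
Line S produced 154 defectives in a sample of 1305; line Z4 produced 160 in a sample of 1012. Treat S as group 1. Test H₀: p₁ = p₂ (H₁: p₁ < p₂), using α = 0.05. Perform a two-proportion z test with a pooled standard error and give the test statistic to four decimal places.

p̂₁ = 154/1305 = 0.1180077, p̂₂ = 160/1012 = 0.1581028.
Pooled p̂ = (154+160)/(1305+1012) = 314/2317 = 0.1355201.
SE = √(p̂(1−p̂)(1/n₁+1/n₂)) = √(0.1355201·0.8644799·0.00175443) = √(0.000205539) = 0.0143366.
z = (0.1180077 − 0.1581028)/0.0143366 = -0.0400951/0.0143366 = -2.7967.
p-value = P(Z < -2.797) ≈ 0.0026; since p < α = 0.05, reject H₀.

z = -2.7967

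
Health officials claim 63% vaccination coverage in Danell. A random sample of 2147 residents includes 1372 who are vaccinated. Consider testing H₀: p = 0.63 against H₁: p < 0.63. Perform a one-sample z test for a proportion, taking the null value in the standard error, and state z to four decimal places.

z = 0.8667

p̂ = 1372/2147 = 0.639031.
Standard error under H₀: √(0.63×0.37/2147) = 0.010420.
z = (0.639031 − 0.63)/0.010420 = 0.009031/0.010420 = 0.8667.
p-value = P(Z < 0.867) ≈ 0.8070.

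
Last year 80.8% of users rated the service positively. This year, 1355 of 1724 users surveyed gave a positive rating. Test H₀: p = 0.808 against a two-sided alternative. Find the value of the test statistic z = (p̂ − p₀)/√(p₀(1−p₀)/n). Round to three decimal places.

p̂ = 1355/1724 ≈ 0.785963.
Under H₀, SE = √(0.808·0.192/1724) = √(8.99861e-05) = 0.009486.
z = (0.785963 − 0.808)/0.009486 = -0.022037/0.009486 = -2.323.
Two-sided p-value ≈ 2·Φ(−2.323) = 0.0202.

z = -2.323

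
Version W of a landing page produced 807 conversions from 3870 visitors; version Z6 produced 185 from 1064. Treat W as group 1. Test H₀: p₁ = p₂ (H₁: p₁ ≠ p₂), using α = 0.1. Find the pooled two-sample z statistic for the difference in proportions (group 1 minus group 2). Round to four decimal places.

p̂₁ = 807/3870 = 0.2085271, p̂₂ = 185/1064 = 0.1738722.
Pooled p̂ = (807+185)/(3870+1064) = 992/4934 = 0.2010539.
SE = √(0.160631 × 0.00119825) = 0.0138736.
z = (0.2085271 − 0.1738722)/0.0138736 = 0.0346549/0.0138736 = 2.4979.
Two-sided p-value ≈ 2·Φ(−2.498) = 0.0125; since p < α = 0.1, reject H₀.

z = 2.4979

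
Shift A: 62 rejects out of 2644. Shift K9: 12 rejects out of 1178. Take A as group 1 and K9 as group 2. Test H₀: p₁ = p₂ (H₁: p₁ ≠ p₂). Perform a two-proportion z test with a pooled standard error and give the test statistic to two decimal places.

z = 2.75

p̂₁ = 62/2644 ≈ 0.0234, p̂₂ = 12/1178 ≈ 0.0102.
Pooled p̂ = (62+12)/(2644+1178) = 74/3822 = 0.0194.
SE = √(0.0189867 × 0.00122711) = 0.0048.
z = (0.0234 − 0.0102)/0.0048 = 0.0132/0.0048 = 2.75.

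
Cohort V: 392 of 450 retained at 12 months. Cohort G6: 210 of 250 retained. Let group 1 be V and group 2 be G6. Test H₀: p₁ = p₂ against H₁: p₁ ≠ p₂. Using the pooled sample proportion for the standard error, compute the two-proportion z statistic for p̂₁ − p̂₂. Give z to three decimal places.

p̂₁ = 392/450 ≈ 0.87111, p̂₂ = 210/250 ≈ 0.84000.
Pooled p̂ = (392+210)/(450+250) = 602/700 = 0.86000.
SE = √(0.1204 × 0.00622222) = 0.02737.
z = (0.87111 − 0.84000)/0.02737 = 0.03111/0.02737 = 1.137.
Two-sided p-value ≈ 2·Φ(−1.137) = 0.2557.

z = 1.137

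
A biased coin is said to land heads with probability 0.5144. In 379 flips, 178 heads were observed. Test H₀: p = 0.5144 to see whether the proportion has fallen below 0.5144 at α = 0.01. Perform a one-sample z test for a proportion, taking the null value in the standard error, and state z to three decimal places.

z = -1.743

p̂ = 178/379 = 0.46966.
Under H₀, SE = √(0.5144·0.4856/379) = √(0.000659083) = 0.02567.
z = (0.46966 − 0.5144)/0.02567 = -0.04474/0.02567 = -1.743.
p-value = P(Z < -1.743) ≈ 0.0407, so at α = 0.01 we fail to reject H₀.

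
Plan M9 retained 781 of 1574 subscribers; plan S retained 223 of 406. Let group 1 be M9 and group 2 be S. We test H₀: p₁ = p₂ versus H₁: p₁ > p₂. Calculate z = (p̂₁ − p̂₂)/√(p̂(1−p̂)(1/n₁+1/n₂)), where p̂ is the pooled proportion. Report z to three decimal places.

z = -1.907

p̂₁ = 781/1574 ≈ 0.49619, p̂₂ = 223/406 ≈ 0.54926.
Pooled p̂ = (781+223)/(1574+406) = 1004/1980 = 0.50707.
SE = √(0.24995 × 0.00309838) = 0.02783.
z = (0.49619 − 0.54926)/0.02783 = -0.05307/0.02783 = -1.907.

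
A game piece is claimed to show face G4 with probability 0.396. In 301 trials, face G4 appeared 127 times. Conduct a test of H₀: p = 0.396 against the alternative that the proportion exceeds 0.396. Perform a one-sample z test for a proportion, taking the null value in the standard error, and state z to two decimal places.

z = 0.92

p̂ = 127/301 ≈ 0.4219.
Under H₀, SE = √(0.396·0.604/301) = √(0.000794631) = 0.0282.
z = (0.4219 − 0.396)/0.0282 = 0.0259/0.0282 = 0.92.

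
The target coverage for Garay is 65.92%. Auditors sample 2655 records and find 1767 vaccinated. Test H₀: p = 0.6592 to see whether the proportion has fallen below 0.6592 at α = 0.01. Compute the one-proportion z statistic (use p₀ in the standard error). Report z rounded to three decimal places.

p̂ = 1767/2655 ≈ 0.66554.
SE = √(p₀(1−p₀)/n) = √(0.22466/2655) = 0.00920.
z = (0.66554 − 0.6592)/0.00920 = 0.00634/0.00920 = 0.689.
p-value = P(Z < 0.689) ≈ 0.7545; since p > α = 0.01, fail to reject H₀.

z = 0.689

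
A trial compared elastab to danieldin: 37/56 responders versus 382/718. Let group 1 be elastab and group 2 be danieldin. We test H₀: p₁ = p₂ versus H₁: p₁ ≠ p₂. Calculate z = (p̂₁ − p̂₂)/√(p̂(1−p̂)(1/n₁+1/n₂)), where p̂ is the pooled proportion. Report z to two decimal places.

p̂₁ = 37/56 ≈ 0.6607, p̂₂ = 382/718 ≈ 0.5320.
Pooled p̂ = (37+382)/(56+718) = 419/774 = 0.5413.
SE = √(0.248291 × 0.0192499) = 0.0691.
z = (0.6607 − 0.5320)/0.0691 = 0.1287/0.0691 = 1.86.
Two-sided p-value ≈ 2·Φ(−1.861) = 0.0627.

z = 1.86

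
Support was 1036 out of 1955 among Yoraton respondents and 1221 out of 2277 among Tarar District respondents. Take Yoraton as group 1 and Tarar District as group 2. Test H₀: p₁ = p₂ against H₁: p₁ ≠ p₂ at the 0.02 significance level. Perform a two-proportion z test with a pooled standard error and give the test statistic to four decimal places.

z = -0.4101

p̂₁ = 1036/1955 ≈ 0.5299233, p̂₂ = 1221/2277 ≈ 0.5362319.
Pooled p̂ = (1036+1221)/(1955+2277) = 2257/4232 = 0.5333176.
SE = √(0.24889 × 0.000950683) = 0.0153823.
z = (0.5299233 − 0.5362319)/0.0153823 = -0.0063086/0.0153823 = -0.4101.
Two-sided p-value ≈ 2·Φ(−0.410) = 0.6817. With α = 0.02, fail to reject H₀.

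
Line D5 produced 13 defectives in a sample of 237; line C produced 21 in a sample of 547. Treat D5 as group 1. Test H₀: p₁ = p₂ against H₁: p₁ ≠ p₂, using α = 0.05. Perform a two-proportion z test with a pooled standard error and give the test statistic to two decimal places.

z = 1.04

p̂₁ = 13/237 = 0.0549, p̂₂ = 21/547 = 0.0384.
Pooled p̂ = (13+21)/(237+547) = 34/784 = 0.0434.
SE = √(p̂(1−p̂)(1/n₁+1/n₂)) = √(0.0434·0.9566·0.00604756) = √(0.000250893) = 0.0158.
z = (0.0549 − 0.0384)/0.0158 = 0.0165/0.0158 = 1.04.
Two-sided p-value ≈ 2·Φ(−1.039) = 0.2987; since p > α = 0.05, fail to reject H₀.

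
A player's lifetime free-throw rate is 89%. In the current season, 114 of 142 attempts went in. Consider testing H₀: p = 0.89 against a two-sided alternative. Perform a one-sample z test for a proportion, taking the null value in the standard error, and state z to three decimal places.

z = -3.320

p̂ = 114/142 ≈ 0.80282.
Standard error under H₀: √(0.89×0.11/142) = 0.02626.
z = (0.80282 − 0.89)/0.02626 = -0.08718/0.02626 = -3.320.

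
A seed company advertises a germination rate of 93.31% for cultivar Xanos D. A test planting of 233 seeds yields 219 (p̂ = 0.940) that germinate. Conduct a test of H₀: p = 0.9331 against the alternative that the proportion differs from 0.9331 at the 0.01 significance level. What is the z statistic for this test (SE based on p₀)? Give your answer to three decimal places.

z = 0.416

p̂ = 219/233 = 0.93991.
Standard error under H₀: √(0.9331×0.0669/233) = 0.01637.
z = (0.93991 − 0.9331)/0.01637 = 0.00681/0.01637 = 0.416.
p-value = 2·P(Z > 0.416) ≈ 0.6772; since p > α = 0.01, fail to reject H₀.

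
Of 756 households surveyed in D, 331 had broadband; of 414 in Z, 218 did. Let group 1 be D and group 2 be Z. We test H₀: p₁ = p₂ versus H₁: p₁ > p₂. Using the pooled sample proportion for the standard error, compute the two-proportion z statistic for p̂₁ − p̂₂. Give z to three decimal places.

z = -2.908

p̂₁ = 331/756 ≈ 0.437831, p̂₂ = 218/414 ≈ 0.526570.
Pooled p̂ = (331+218)/(756+414) = 549/1170 = 0.469231.
SE = √(p̂(1−p̂)(1/n₁+1/n₂)) = √(0.469231·0.530769·0.00373821) = √(0.000931013) = 0.030513.
z = (0.437831 − 0.526570)/0.030513 = -0.088739/0.030513 = -2.908.
p-value = P(Z > -2.908) ≈ 0.9982.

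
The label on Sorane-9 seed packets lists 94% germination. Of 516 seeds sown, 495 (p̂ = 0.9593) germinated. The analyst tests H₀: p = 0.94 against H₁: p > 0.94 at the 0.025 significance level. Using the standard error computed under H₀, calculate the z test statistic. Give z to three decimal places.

p̂ = 495/516 = 0.959302.
Standard error under H₀: √(0.94×0.06/516) = 0.010455.
z = (0.959302 − 0.94)/0.010455 = 0.019302/0.010455 = 1.846.
p-value = P(Z > 1.846) ≈ 0.0324, so at α = 0.025 we fail to reject H₀.

z = 1.846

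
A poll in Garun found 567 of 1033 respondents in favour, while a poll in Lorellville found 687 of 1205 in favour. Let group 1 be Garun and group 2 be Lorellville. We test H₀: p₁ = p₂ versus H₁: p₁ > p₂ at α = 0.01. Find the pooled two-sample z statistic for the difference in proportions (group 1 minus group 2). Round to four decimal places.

p̂₁ = 567/1033 ≈ 0.548887, p̂₂ = 687/1205 ≈ 0.570124.
Pooled p̂ = (567+687)/(1033+1205) = 1254/2238 = 0.560322.
SE = √(0.246361 × 0.00179793) = 0.021046.
z = (0.548887 − 0.570124)/0.021046 = -0.021237/0.021046 = -1.0091.
p-value = P(Z > -1.009) ≈ 0.8435, so at α = 0.01 we fail to reject H₀.

z = -1.0091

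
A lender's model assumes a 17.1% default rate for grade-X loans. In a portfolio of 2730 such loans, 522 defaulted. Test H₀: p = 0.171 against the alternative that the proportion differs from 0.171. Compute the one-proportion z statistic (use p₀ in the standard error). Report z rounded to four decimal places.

z = 2.8044

p̂ = 522/2730 = 0.1912088.
SE = √(p₀(1−p₀)/n) = √(0.14176/2730) = 0.0072060.
z = (0.1912088 − 0.171)/0.0072060 = 0.0202088/0.0072060 = 2.8044.
Two-sided p-value ≈ 2·Φ(−2.804) = 0.0050.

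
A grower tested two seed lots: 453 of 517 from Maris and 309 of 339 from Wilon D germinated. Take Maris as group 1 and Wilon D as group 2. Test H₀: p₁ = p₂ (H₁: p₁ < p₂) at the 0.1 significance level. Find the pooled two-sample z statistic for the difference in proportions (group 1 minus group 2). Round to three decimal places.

p̂₁ = 453/517 = 0.87621, p̂₂ = 309/339 = 0.91150.
Pooled p̂ = (453+309)/(517+339) = 762/856 = 0.89019.
SE = √(p̂(1−p̂)(1/n₁+1/n₂)) = √(0.89019·0.10981·0.00488409) = √(0.00047744) = 0.02185.
z = (0.87621 − 0.91150)/0.02185 = -0.03529/0.02185 = -1.615.
p-value = P(Z < -1.615) ≈ 0.0531. With α = 0.1, reject H₀.

z = -1.615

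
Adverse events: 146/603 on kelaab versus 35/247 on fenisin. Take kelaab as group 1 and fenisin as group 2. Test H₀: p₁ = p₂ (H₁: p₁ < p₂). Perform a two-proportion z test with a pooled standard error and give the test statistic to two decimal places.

p̂₁ = 146/603 = 0.2421, p̂₂ = 35/247 = 0.1417.
Pooled p̂ = (146+35)/(603+247) = 181/850 = 0.2129.
SE = √(p̂(1−p̂)(1/n₁+1/n₂)) = √(0.2129·0.7871·0.00570696) = √(0.00095647) = 0.0309.
z = (0.2421 − 0.1417)/0.0309 = 0.1004/0.0309 = 3.25.

z = 3.25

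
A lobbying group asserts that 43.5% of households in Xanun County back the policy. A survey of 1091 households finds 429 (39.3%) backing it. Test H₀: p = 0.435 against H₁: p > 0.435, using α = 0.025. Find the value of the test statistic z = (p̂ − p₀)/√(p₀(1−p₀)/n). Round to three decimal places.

p̂ = 429/1091 ≈ 0.393217.
SE = √(p₀(1−p₀)/n) = √(0.24577/1091) = 0.015009.
z = (0.393217 − 0.435)/0.015009 = -0.041783/0.015009 = -2.784.
p-value = P(Z > -2.784) ≈ 0.9973. With α = 0.025, fail to reject H₀.

z = -2.784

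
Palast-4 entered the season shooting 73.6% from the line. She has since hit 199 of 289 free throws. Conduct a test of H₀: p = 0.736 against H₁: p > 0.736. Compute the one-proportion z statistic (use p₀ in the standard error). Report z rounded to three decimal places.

z = -1.829

p̂ = 199/289 = 0.68858.
Under H₀, SE = √(0.736·0.264/289) = √(0.000672332) = 0.02593.
z = (0.68858 − 0.736)/0.02593 = -0.04742/0.02593 = -1.829.
p-value = P(Z > -1.829) ≈ 0.9663.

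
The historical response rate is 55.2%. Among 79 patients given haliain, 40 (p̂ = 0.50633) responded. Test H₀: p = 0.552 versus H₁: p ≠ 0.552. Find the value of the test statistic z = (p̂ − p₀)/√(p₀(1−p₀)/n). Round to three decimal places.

p̂ = 40/79 ≈ 0.50633.
Under H₀, SE = √(0.552·0.448/79) = √(0.00313033) = 0.05595.
z = (0.50633 − 0.552)/0.05595 = -0.04567/0.05595 = -0.816.

z = -0.816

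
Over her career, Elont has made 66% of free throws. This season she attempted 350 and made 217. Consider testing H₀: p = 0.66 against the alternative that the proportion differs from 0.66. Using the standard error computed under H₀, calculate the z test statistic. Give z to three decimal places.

z = -1.580

p̂ = 217/350 = 0.62000.
Standard error under H₀: √(0.66×0.34/350) = 0.02532.
z = (0.62000 − 0.66)/0.02532 = -0.04000/0.02532 = -1.580.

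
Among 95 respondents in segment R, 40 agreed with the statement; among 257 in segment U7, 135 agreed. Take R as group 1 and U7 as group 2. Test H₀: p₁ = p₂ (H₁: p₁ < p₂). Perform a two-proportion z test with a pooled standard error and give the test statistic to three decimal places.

p̂₁ = 40/95 = 0.42105, p̂₂ = 135/257 = 0.52529.
Pooled p̂ = (40+135)/(95+257) = 175/352 = 0.49716.
SE = √(p̂(1−p̂)(1/n₁+1/n₂)) = √(0.49716·0.50284·0.0144174) = √(0.00360423) = 0.06004.
z = (0.42105 − 0.52529)/0.06004 = -0.10424/0.06004 = -1.736.

z = -1.736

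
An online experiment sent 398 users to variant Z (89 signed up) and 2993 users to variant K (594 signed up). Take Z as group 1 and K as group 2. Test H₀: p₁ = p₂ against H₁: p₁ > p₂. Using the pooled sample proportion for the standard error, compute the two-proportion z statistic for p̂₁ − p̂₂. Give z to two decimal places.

z = 1.18

p̂₁ = 89/398 = 0.22362, p̂₂ = 594/2993 = 0.19846.
Pooled p̂ = (89+594)/(398+2993) = 683/3391 = 0.20142.
SE = √(0.160847 × 0.00284668) = 0.02140.
z = (0.22362 − 0.19846)/0.02140 = 0.02516/0.02140 = 1.18.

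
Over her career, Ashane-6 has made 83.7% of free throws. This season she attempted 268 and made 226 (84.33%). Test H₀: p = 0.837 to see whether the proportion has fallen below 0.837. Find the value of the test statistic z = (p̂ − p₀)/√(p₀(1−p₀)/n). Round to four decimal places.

p̂ = 226/268 = 0.843284.
Standard error under H₀: √(0.837×0.163/268) = 0.022563.
z = (0.843284 − 0.837)/0.022563 = 0.006284/0.022563 = 0.2785.

z = 0.2785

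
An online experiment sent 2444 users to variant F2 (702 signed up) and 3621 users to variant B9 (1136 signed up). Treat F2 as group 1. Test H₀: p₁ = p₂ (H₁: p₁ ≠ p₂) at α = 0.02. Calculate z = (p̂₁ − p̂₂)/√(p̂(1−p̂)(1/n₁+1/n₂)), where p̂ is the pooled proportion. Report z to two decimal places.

z = -2.20

p̂₁ = 702/2444 = 0.28723, p̂₂ = 1136/3621 = 0.31373.
Pooled p̂ = (702+1136)/(2444+3621) = 1838/6065 = 0.30305.
SE = √(0.211211 × 0.000685332) = 0.01203.
z = (0.28723 − 0.31373)/0.01203 = -0.02650/0.01203 = -2.20.
Two-sided p-value ≈ 2·Φ(−2.202) = 0.0277, so at α = 0.02 we fail to reject H₀.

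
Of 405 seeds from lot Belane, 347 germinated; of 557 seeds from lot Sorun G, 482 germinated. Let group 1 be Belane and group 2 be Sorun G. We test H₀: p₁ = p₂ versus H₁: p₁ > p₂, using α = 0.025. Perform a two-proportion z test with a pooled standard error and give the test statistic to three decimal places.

p̂₁ = 347/405 ≈ 0.85679, p̂₂ = 482/557 ≈ 0.86535.
Pooled p̂ = (347+482)/(405+557) = 829/962 = 0.86175.
SE = √(p̂(1−p̂)(1/n₁+1/n₂)) = √(0.86175·0.13825·0.00426447) = √(0.000508067) = 0.02254.
z = (0.85679 − 0.86535)/0.02254 = -0.00856/0.02254 = -0.380.
p-value = P(Z > -0.380) ≈ 0.6479; since p > α = 0.025, fail to reject H₀.

z = -0.380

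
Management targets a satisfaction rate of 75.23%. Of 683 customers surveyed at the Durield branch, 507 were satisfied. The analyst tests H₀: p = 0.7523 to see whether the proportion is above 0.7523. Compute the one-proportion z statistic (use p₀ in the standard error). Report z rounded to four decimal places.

p̂ = 507/683 ≈ 0.742313.
Under H₀, SE = √(0.7523·0.2477/683) = √(0.000272833) = 0.016518.
z = (0.742313 − 0.7523)/0.016518 = -0.009987/0.016518 = -0.6046.

z = -0.6046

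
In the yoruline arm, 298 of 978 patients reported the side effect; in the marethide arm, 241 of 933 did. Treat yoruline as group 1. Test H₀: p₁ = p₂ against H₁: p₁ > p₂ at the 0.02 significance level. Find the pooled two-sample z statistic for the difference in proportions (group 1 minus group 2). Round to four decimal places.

p̂₁ = 298/978 = 0.3047035, p̂₂ = 241/933 = 0.2583065.
Pooled p̂ = (298+241)/(978+933) = 539/1911 = 0.2820513.
SE = √(0.202498 × 0.00209431) = 0.0205935.
z = (0.3047035 − 0.2583065)/0.0205935 = 0.0463970/0.0205935 = 2.2530.
p-value = P(Z > 2.253) ≈ 0.0121; since p < α = 0.02, reject H₀.

z = 2.2530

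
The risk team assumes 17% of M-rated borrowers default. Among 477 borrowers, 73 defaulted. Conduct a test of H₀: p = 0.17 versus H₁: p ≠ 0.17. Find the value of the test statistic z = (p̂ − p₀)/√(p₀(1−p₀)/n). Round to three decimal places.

p̂ = 73/477 = 0.15304.
Under H₀, SE = √(0.17·0.83/477) = √(0.000295807) = 0.01720.
z = (0.15304 − 0.17)/0.01720 = -0.01696/0.01720 = -0.986.
p-value = 2·P(Z > 0.986) ≈ 0.3241.

z = -0.986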